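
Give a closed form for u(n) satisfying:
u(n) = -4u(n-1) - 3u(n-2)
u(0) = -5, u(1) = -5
Characteristic equation: x² + 4x + 3 = 0, which factors as (x - (-3))(x - (-1)) = 0.
Roots r₁ = -3, r₂ = -1 (distinct).
General solution: u(n) = A·(-3)^n + B·(-1)^n.
From u(0) = -5: A + B = -5.
From u(1) = -5: -3A - B = -5.
Solving: A = 5, B = -10.
So u(n) = - 10 \left(-1\right)^{n} + 5 \left(-3\right)^{n}.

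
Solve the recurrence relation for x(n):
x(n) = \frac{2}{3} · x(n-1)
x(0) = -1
Pure geometric recurrence with ratio \frac{2}{3}.
By induction x(n) = x(0) · (\frac{2}{3})^n = - \left(\frac{2}{3}\right)^{n}.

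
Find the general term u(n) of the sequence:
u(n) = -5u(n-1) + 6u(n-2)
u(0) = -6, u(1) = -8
Characteristic equation: x² + 5x - 6 = 0, which factors as (x - (1))(x - (-6)) = 0.
Roots r₁ = 1, r₂ = -6 (distinct).
General solution: u(n) = A·(1)^n + B·(-6)^n.
From u(0) = -6: A + B = -6.
From u(1) = -8: A - 6B = -8.
Solving: A = - \frac{44}{7}, B = \frac{2}{7}.
So u(n) = \frac{2 \left(-6\right)^{n}}{7} - \frac{44}{7}.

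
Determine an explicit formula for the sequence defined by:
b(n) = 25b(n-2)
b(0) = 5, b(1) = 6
Characteristic equation: x² - 25 = 0, which factors as (x - (-5))(x - (5)) = 0.
Roots r₁ = -5, r₂ = 5 (distinct).
General solution: b(n) = A·(-5)^n + B·(5)^n.
From b(0) = 5: A + B = 5.
From b(1) = 6: -5A + 5B = 6.
Solving: A = \frac{19}{10}, B = \frac{31}{10}.
So b(n) = \frac{19 \left(-5\right)^{n}}{10} + \frac{31 \cdot 5^{n}}{10}.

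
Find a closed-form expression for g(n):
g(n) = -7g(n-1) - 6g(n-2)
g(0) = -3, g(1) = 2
Characteristic equation: x² + 7x + 6 = 0, which factors as (x - (-6))(x - (-1)) = 0.
Roots r₁ = -6, r₂ = -1 (distinct).
General solution: g(n) = A·(-6)^n + B·(-1)^n.
From g(0) = -3: A + B = -3.
From g(1) = 2: -6A - B = 2.
Solving: A = \frac{1}{5}, B = - \frac{16}{5}.
So g(n) = - \frac{16 \left(-1\right)^{n}}{5} + \frac{\left(-6\right)^{n}}{5}.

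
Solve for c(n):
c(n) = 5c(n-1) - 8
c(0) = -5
First-order linear non-homogeneous.
Homogeneous solution: c_h(n) = A·(5)^n.
Try constant particular solution c_p = K: K = 5K - 8 ⇒ K = 2.
General: c(n) = A·(5)^n + 2.
Apply c(0) = -5: A + 2 = -5 ⇒ A = -7.
So c(n) = 2 - 7 \cdot 5^{n}.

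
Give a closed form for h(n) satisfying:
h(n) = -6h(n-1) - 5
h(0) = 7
First-order linear non-homogeneous.
Homogeneous solution: h_h(n) = A·(-6)^n.
Try constant particular solution h_p = K: K = -6K - 5 ⇒ K = - \frac{5}{7}.
General: h(n) = A·(-6)^n - \frac{5}{7}.
Apply h(0) = 7: A - \frac{5}{7} = 7 ⇒ A = \frac{54}{7}.
So h(n) = \frac{54 \left(-6\right)^{n}}{7} - \frac{5}{7}.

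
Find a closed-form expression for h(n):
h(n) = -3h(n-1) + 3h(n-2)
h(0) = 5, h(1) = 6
Characteristic equation: x² + 3x - 3 = 0.
Discriminant Δ = (-3)² + 4·(3) = 21.
Roots r₁,₂ = (-3 ± √21)/2, so r₁ = - \frac{3}{2} + \frac{\sqrt{21}}{2}, r₂ = - \frac{\sqrt{21}}{2} - \frac{3}{2}.
General solution: h(n) = A·r₁^n + B·r₂^n.
From the initial conditions, A + B = 5 and r₁A + r₂B = 6.
Since r₁ - r₂ = √21: A = (6 - (5)r₂)/√21 = \frac{5}{2} + \frac{9 \sqrt{21}}{14}, and B = 5 - A = \frac{5}{2} - \frac{9 \sqrt{21}}{14}.
So h(n) = \left(\frac{5}{2} + \frac{9 \sqrt{21}}{14}\right)\left(- \frac{3}{2} + \frac{\sqrt{21}}{2}\right)^n + \left(\frac{5}{2} - \frac{9 \sqrt{21}}{14}\right)\left(- \frac{\sqrt{21}}{2} - \frac{3}{2}\right)^n.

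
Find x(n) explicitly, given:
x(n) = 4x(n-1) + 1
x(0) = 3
First-order linear non-homogeneous.
Homogeneous solution: x_h(n) = A·(4)^n.
Try constant particular solution x_p = K: K = 4K + 1 ⇒ K = - \frac{1}{3}.
General: x(n) = A·(4)^n - \frac{1}{3}.
Apply x(0) = 3: A - \frac{1}{3} = 3 ⇒ A = \frac{10}{3}.
So x(n) = \frac{10 \cdot 4^{n}}{3} - \frac{1}{3}.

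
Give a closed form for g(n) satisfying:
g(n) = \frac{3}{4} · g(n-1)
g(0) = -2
Pure geometric recurrence with ratio \frac{3}{4}.
By induction g(n) = g(0) · (\frac{3}{4})^n = - 2 \left(\frac{3}{4}\right)^{n}.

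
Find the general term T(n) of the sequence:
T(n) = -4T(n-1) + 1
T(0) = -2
First-order linear non-homogeneous.
Homogeneous solution: T_h(n) = A·(-4)^n.
Try constant particular solution T_p = K: K = -4K + 1 ⇒ K = \frac{1}{5}.
General: T(n) = A·(-4)^n + \frac{1}{5}.
Apply T(0) = -2: A + \frac{1}{5} = -2 ⇒ A = - \frac{11}{5}.
So T(n) = \frac{1}{5} - \frac{11 \left(-4\right)^{n}}{5}.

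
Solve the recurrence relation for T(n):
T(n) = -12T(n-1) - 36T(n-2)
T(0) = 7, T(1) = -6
Characteristic equation: x² + 12x + 36 = 0, which is (x - (-6))².
Repeated root r = -6.
General solution: T(n) = (A + Bn)·(-6)^n.
From T(0) = 7: A = 7.
From T(1) = -6: (A + B)·(-6) = -6 ⇒ B = -6.
So T(n) = \left(7 - 6 n\right) \cdot (-6)^n.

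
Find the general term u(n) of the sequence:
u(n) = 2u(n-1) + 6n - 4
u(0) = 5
First-order linear with linear forcing.
Homogeneous solution: u_h(n) = A·(2)^n.
Try particular u_p(n) = pn + q. Substituting:
  pn + q = 2(p(n-1) + q) + 6n - 4.
Matching the n-coefficient: p = 2p + 6 ⇒ p = -6.
Matching constants: q = -2p + 2q - 4 ⇒ q = -8.
General: u(n) = A·(2)^n - 6 n - 8.
Apply u(0) = 5: A - 8 = 5 ⇒ A = 13.
So u(n) = 13 \cdot 2^{n} - 6 n - 8.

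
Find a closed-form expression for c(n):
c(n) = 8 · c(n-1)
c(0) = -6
Pure geometric recurrence with ratio 8.
By induction c(n) = c(0) · (8)^n = - 6 \cdot 8^{n}.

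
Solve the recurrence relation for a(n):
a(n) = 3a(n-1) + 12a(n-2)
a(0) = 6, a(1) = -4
Characteristic equation: x² - 3x - 12 = 0.
Discriminant Δ = (3)² + 4·(12) = 57.
Roots r₁,₂ = (3 ± √57)/2, so r₁ = \frac{3}{2} + \frac{\sqrt{57}}{2}, r₂ = \frac{3}{2} - \frac{\sqrt{57}}{2}.
General solution: a(n) = A·r₁^n + B·r₂^n.
From the initial conditions, A + B = 6 and r₁A + r₂B = -4.
Since r₁ - r₂ = √57: A = (-4 - (6)r₂)/√57 = 3 - \frac{13 \sqrt{57}}{57}, and B = 6 - A = \frac{13 \sqrt{57}}{57} + 3.
So a(n) = \left(3 - \frac{13 \sqrt{57}}{57}\right)\left(\frac{3}{2} + \frac{\sqrt{57}}{2}\right)^n + \left(\frac{13 \sqrt{57}}{57} + 3\right)\left(\frac{3}{2} - \frac{\sqrt{57}}{2}\right)^n.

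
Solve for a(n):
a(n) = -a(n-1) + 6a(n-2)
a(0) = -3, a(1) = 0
Characteristic equation: x² + x - 6 = 0, which factors as (x - (2))(x - (-3)) = 0.
Roots r₁ = 2, r₂ = -3 (distinct).
General solution: a(n) = A·(2)^n + B·(-3)^n.
From a(0) = -3: A + B = -3.
From a(1) = 0: 2A - 3B = 0.
Solving: A = - \frac{9}{5}, B = - \frac{6}{5}.
So a(n) = - \frac{6 \left(-3\right)^{n}}{5} - \frac{9 \cdot 2^{n}}{5}.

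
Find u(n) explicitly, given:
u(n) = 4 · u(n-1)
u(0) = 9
Pure geometric recurrence with ratio 4.
By induction u(n) = u(0) · (4)^n = 9 \cdot 4^{n}.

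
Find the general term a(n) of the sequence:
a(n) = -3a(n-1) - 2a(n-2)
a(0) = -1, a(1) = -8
Characteristic equation: x² + 3x + 2 = 0, which factors as (x - (-2))(x - (-1)) = 0.
Roots r₁ = -2, r₂ = -1 (distinct).
General solution: a(n) = A·(-2)^n + B·(-1)^n.
From a(0) = -1: A + B = -1.
From a(1) = -8: -2A - B = -8.
Solving: A = 9, B = -10.
So a(n) = - 10 \left(-1\right)^{n} + 9 \left(-2\right)^{n}.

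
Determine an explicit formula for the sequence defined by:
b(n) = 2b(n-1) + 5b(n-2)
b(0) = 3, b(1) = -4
Characteristic equation: x² - 2x - 5 = 0.
Discriminant Δ = (2)² + 4·(5) = 24.
Roots r₁,₂ = (2 ± √24)/2, so r₁ = 1 + \sqrt{6}, r₂ = 1 - \sqrt{6}.
General solution: b(n) = A·r₁^n + B·r₂^n.
From the initial conditions, A + B = 3 and r₁A + r₂B = -4.
Since r₁ - r₂ = √24: A = (-4 - (3)r₂)/√24 = \frac{3}{2} - \frac{7 \sqrt{6}}{12}, and B = 3 - A = \frac{7 \sqrt{6}}{12} + \frac{3}{2}.
So b(n) = \left(\frac{3}{2} - \frac{7 \sqrt{6}}{12}\right)\left(1 + \sqrt{6}\right)^n + \left(\frac{7 \sqrt{6}}{12} + \frac{3}{2}\right)\left(1 - \sqrt{6}\right)^n.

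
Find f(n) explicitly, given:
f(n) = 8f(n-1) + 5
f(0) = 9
First-order linear non-homogeneous.
Homogeneous solution: f_h(n) = A·(8)^n.
Try constant particular solution f_p = K: K = 8K + 5 ⇒ K = - \frac{5}{7}.
General: f(n) = A·(8)^n - \frac{5}{7}.
Apply f(0) = 9: A - \frac{5}{7} = 9 ⇒ A = \frac{68}{7}.
So f(n) = \frac{68 \cdot 8^{n}}{7} - \frac{5}{7}.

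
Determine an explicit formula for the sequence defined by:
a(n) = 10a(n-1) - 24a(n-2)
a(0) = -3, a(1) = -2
Characteristic equation: x² - 10x + 24 = 0, which factors as (x - (6))(x - (4)) = 0.
Roots r₁ = 6, r₂ = 4 (distinct).
General solution: a(n) = A·(6)^n + B·(4)^n.
From a(0) = -3: A + B = -3.
From a(1) = -2: 6A + 4B = -2.
Solving: A = 5, B = -8.
So a(n) = - 8 \cdot 4^{n} + 5 \cdot 6^{n}.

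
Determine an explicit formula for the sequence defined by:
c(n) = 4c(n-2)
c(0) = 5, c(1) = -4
Characteristic equation: x² - 4 = 0, which factors as (x - (-2))(x - (2)) = 0.
Roots r₁ = -2, r₂ = 2 (distinct).
General solution: c(n) = A·(-2)^n + B·(2)^n.
From c(0) = 5: A + B = 5.
From c(1) = -4: -2A + 2B = -4.
Solving: A = \frac{7}{2}, B = \frac{3}{2}.
So c(n) = \frac{7 \left(-2\right)^{n}}{2} + \frac{3 \cdot 2^{n}}{2}.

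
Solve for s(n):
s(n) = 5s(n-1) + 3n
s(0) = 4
First-order linear with linear forcing.
Homogeneous solution: s_h(n) = A·(5)^n.
Try particular s_p(n) = pn + q. Substituting:
  pn + q = 5(p(n-1) + q) + 3n.
Matching the n-coefficient: p = 5p + 3 ⇒ p = - \frac{3}{4}.
Matching constants: q = -5p + 5q ⇒ q = - \frac{15}{16}.
General: s(n) = A·(5)^n - \frac{3 n}{4} - \frac{15}{16}.
Apply s(0) = 4: A - \frac{15}{16} = 4 ⇒ A = \frac{79}{16}.
So s(n) = \frac{79 \cdot 5^{n}}{16} - \frac{3 n}{4} - \frac{15}{16}.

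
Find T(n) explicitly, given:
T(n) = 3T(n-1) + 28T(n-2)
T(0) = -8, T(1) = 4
Characteristic equation: x² - 3x - 28 = 0, which factors as (x - (-4))(x - (7)) = 0.
Roots r₁ = -4, r₂ = 7 (distinct).
General solution: T(n) = A·(-4)^n + B·(7)^n.
From T(0) = -8: A + B = -8.
From T(1) = 4: -4A + 7B = 4.
Solving: A = - \frac{60}{11}, B = - \frac{28}{11}.
So T(n) = - \frac{60 \left(-4\right)^{n}}{11} - \frac{28 \cdot 7^{n}}{11}.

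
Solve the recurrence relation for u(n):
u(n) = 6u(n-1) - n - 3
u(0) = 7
First-order linear with linear forcing.
Homogeneous solution: u_h(n) = A·(6)^n.
Try particular u_p(n) = pn + q. Substituting:
  pn + q = 6(p(n-1) + q) - n - 3.
Matching the n-coefficient: p = 6p - 1 ⇒ p = \frac{1}{5}.
Matching constants: q = -6p + 6q - 3 ⇒ q = \frac{21}{25}.
General: u(n) = A·(6)^n + \frac{n}{5} + \frac{21}{25}.
Apply u(0) = 7: A + \frac{21}{25} = 7 ⇒ A = \frac{154}{25}.
So u(n) = \frac{154 \cdot 6^{n}}{25} + \frac{n}{5} + \frac{21}{25}.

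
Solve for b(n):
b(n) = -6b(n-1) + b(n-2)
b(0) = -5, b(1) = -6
Characteristic equation: x² + 6x - 1 = 0.
Discriminant Δ = (-6)² + 4·(1) = 40.
Roots r₁,₂ = (-6 ± √40)/2, so r₁ = -3 + \sqrt{10}, r₂ = - \sqrt{10} - 3.
General solution: b(n) = A·r₁^n + B·r₂^n.
From the initial conditions, A + B = -5 and r₁A + r₂B = -6.
Since r₁ - r₂ = √40: A = (-6 - (-5)r₂)/√40 = - \frac{21 \sqrt{10}}{20} - \frac{5}{2}, and B = -5 - A = - \frac{5}{2} + \frac{21 \sqrt{10}}{20}.
So b(n) = \left(- \frac{21 \sqrt{10}}{20} - \frac{5}{2}\right)\left(-3 + \sqrt{10}\right)^n + \left(- \frac{5}{2} + \frac{21 \sqrt{10}}{20}\right)\left(- \sqrt{10} - 3\right)^n.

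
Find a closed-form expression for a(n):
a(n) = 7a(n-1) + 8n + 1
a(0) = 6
First-order linear with linear forcing.
Homogeneous solution: a_h(n) = A·(7)^n.
Try particular a_p(n) = pn + q. Substituting:
  pn + q = 7(p(n-1) + q) + 8n + 1.
Matching the n-coefficient: p = 7p + 8 ⇒ p = - \frac{4}{3}.
Matching constants: q = -7p + 7q + 1 ⇒ q = - \frac{31}{18}.
General: a(n) = A·(7)^n - \frac{4 n}{3} - \frac{31}{18}.
Apply a(0) = 6: A - \frac{31}{18} = 6 ⇒ A = \frac{139}{18}.
So a(n) = \frac{139 \cdot 7^{n}}{18} - \frac{4 n}{3} - \frac{31}{18}.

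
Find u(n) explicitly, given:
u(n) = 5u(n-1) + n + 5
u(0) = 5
First-order linear with linear forcing.
Homogeneous solution: u_h(n) = A·(5)^n.
Try particular u_p(n) = pn + q. Substituting:
  pn + q = 5(p(n-1) + q) + n + 5.
Matching the n-coefficient: p = 5p + 1 ⇒ p = - \frac{1}{4}.
Matching constants: q = -5p + 5q + 5 ⇒ q = - \frac{25}{16}.
General: u(n) = A·(5)^n - \frac{n}{4} - \frac{25}{16}.
Apply u(0) = 5: A - \frac{25}{16} = 5 ⇒ A = \frac{105}{16}.
So u(n) = \frac{105 \cdot 5^{n}}{16} - \frac{n}{4} - \frac{25}{16}.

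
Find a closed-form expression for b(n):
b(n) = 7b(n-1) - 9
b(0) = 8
First-order linear non-homogeneous.
Homogeneous solution: b_h(n) = A·(7)^n.
Try constant particular solution b_p = K: K = 7K - 9 ⇒ K = \frac{3}{2}.
General: b(n) = A·(7)^n + \frac{3}{2}.
Apply b(0) = 8: A + \frac{3}{2} = 8 ⇒ A = \frac{13}{2}.
So b(n) = \frac{13 \cdot 7^{n}}{2} + \frac{3}{2}.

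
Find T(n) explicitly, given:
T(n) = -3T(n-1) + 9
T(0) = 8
First-order linear non-homogeneous.
Homogeneous solution: T_h(n) = A·(-3)^n.
Try constant particular solution T_p = K: K = -3K + 9 ⇒ K = \frac{9}{4}.
General: T(n) = A·(-3)^n + \frac{9}{4}.
Apply T(0) = 8: A + \frac{9}{4} = 8 ⇒ A = \frac{23}{4}.
So T(n) = \frac{23 \left(-3\right)^{n}}{4} + \frac{9}{4}.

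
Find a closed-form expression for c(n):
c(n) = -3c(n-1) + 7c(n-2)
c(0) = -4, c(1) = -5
Characteristic equation: x² + 3x - 7 = 0.
Discriminant Δ = (-3)² + 4·(7) = 37.
Roots r₁,₂ = (-3 ± √37)/2, so r₁ = - \frac{3}{2} + \frac{\sqrt{37}}{2}, r₂ = - \frac{\sqrt{37}}{2} - \frac{3}{2}.
General solution: c(n) = A·r₁^n + B·r₂^n.
From the initial conditions, A + B = -4 and r₁A + r₂B = -5.
Since r₁ - r₂ = √37: A = (-5 - (-4)r₂)/√37 = -2 - \frac{11 \sqrt{37}}{37}, and B = -4 - A = -2 + \frac{11 \sqrt{37}}{37}.
So c(n) = \left(-2 - \frac{11 \sqrt{37}}{37}\right)\left(- \frac{3}{2} + \frac{\sqrt{37}}{2}\right)^n + \left(-2 + \frac{11 \sqrt{37}}{37}\right)\left(- \frac{\sqrt{37}}{2} - \frac{3}{2}\right)^n.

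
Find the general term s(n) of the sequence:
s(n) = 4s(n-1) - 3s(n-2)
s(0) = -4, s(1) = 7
Characteristic equation: x² - 4x + 3 = 0, which factors as (x - (1))(x - (3)) = 0.
Roots r₁ = 1, r₂ = 3 (distinct).
General solution: s(n) = A·(1)^n + B·(3)^n.
From s(0) = -4: A + B = -4.
From s(1) = 7: A + 3B = 7.
Solving: A = - \frac{19}{2}, B = \frac{11}{2}.
So s(n) = \frac{11 \cdot 3^{n}}{2} - \frac{19}{2}.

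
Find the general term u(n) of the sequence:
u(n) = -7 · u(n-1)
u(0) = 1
Pure geometric recurrence with ratio -7.
By induction u(n) = u(0) · (-7)^n = \left(-7\right)^{n}.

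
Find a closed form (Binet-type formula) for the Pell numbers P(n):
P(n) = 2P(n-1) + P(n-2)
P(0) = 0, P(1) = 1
This is the Pell sequence.
Characteristic equation: x² - 2x - 1 = 0; roots r₁ = 1 + \sqrt{2}, r₂ = 1 - \sqrt{2}.
General: P(n) = A·r₁^n + B·r₂^n. Solving with P(0)=0, P(1)=1 gives A = \frac{\sqrt{2}}{4}, B = - \frac{\sqrt{2}}{4}.
So P(n) = \frac{\sqrt{2} \left(- \left(1 - \sqrt{2}\right)^{n} + \left(1 + \sqrt{2}\right)^{n}\right)}{4}.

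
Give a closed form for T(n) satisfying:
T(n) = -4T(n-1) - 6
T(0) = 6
First-order linear non-homogeneous.
Homogeneous solution: T_h(n) = A·(-4)^n.
Try constant particular solution T_p = K: K = -4K - 6 ⇒ K = - \frac{6}{5}.
General: T(n) = A·(-4)^n - \frac{6}{5}.
Apply T(0) = 6: A - \frac{6}{5} = 6 ⇒ A = \frac{36}{5}.
So T(n) = \frac{36 \left(-4\right)^{n}}{5} - \frac{6}{5}.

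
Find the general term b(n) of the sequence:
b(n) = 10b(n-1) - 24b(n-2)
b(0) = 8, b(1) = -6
Characteristic equation: x² - 10x + 24 = 0, which factors as (x - (6))(x - (4)) = 0.
Roots r₁ = 6, r₂ = 4 (distinct).
General solution: b(n) = A·(6)^n + B·(4)^n.
From b(0) = 8: A + B = 8.
From b(1) = -6: 6A + 4B = -6.
Solving: A = -19, B = 27.
So b(n) = 27 \cdot 4^{n} - 19 \cdot 6^{n}.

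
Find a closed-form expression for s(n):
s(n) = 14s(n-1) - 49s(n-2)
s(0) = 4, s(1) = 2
Characteristic equation: x² - 14x + 49 = 0, which is (x - (7))².
Repeated root r = 7.
General solution: s(n) = (A + Bn)·(7)^n.
From s(0) = 4: A = 4.
From s(1) = 2: (A + B)·(7) = 2 ⇒ B = - \frac{26}{7}.
So s(n) = \left(4 - \frac{26 n}{7}\right) \cdot (7)^n.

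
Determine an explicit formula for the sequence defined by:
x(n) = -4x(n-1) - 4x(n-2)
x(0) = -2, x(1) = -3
Characteristic equation: x² + 4x + 4 = 0, which is (x - (-2))².
Repeated root r = -2.
General solution: x(n) = (A + Bn)·(-2)^n.
From x(0) = -2: A = -2.
From x(1) = -3: (A + B)·(-2) = -3 ⇒ B = \frac{7}{2}.
So x(n) = \left(\frac{7 n}{2} - 2\right) \cdot (-2)^n.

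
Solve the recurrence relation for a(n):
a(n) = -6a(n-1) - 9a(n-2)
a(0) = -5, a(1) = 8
Characteristic equation: x² + 6x + 9 = 0, which is (x - (-3))².
Repeated root r = -3.
General solution: a(n) = (A + Bn)·(-3)^n.
From a(0) = -5: A = -5.
From a(1) = 8: (A + B)·(-3) = 8 ⇒ B = \frac{7}{3}.
So a(n) = \left(\frac{7 n}{3} - 5\right) \cdot (-3)^n.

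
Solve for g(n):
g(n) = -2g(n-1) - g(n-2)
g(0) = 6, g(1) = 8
Characteristic equation: x² + 2x + 1 = 0, which is (x - (-1))².
Repeated root r = -1.
General solution: g(n) = (A + Bn)·(-1)^n.
From g(0) = 6: A = 6.
From g(1) = 8: (A + B)·(-1) = 8 ⇒ B = -14.
So g(n) = \left(6 - 14 n\right) \cdot (-1)^n.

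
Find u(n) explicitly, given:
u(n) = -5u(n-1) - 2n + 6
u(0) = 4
First-order linear with linear forcing.
Homogeneous solution: u_h(n) = A·(-5)^n.
Try particular u_p(n) = pn + q. Substituting:
  pn + q = -5(p(n-1) + q) - 2n + 6.
Matching the n-coefficient: p = -5p - 2 ⇒ p = - \frac{1}{3}.
Matching constants: q = 5p - 5q + 6 ⇒ q = \frac{13}{18}.
General: u(n) = A·(-5)^n - \frac{n}{3} + \frac{13}{18}.
Apply u(0) = 4: A + \frac{13}{18} = 4 ⇒ A = \frac{59}{18}.
So u(n) = \frac{59 \left(-5\right)^{n}}{18} - \frac{n}{3} + \frac{13}{18}.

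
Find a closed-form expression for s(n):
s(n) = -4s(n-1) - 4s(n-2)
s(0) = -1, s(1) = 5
Characteristic equation: x² + 4x + 4 = 0, which is (x - (-2))².
Repeated root r = -2.
General solution: s(n) = (A + Bn)·(-2)^n.
From s(0) = -1: A = -1.
From s(1) = 5: (A + B)·(-2) = 5 ⇒ B = - \frac{3}{2}.
So s(n) = \left(- \frac{3 n}{2} - 1\right) \cdot (-2)^n.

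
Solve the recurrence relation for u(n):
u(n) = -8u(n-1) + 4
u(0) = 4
First-order linear non-homogeneous.
Homogeneous solution: u_h(n) = A·(-8)^n.
Try constant particular solution u_p = K: K = -8K + 4 ⇒ K = \frac{4}{9}.
General: u(n) = A·(-8)^n + \frac{4}{9}.
Apply u(0) = 4: A + \frac{4}{9} = 4 ⇒ A = \frac{32}{9}.
So u(n) = \frac{32 \left(-8\right)^{n}}{9} + \frac{4}{9}.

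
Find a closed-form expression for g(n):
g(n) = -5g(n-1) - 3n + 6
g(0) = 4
First-order linear with linear forcing.
Homogeneous solution: g_h(n) = A·(-5)^n.
Try particular g_p(n) = pn + q. Substituting:
  pn + q = -5(p(n-1) + q) - 3n + 6.
Matching the n-coefficient: p = -5p - 3 ⇒ p = - \frac{1}{2}.
Matching constants: q = 5p - 5q + 6 ⇒ q = \frac{7}{12}.
General: g(n) = A·(-5)^n - \frac{n}{2} + \frac{7}{12}.
Apply g(0) = 4: A + \frac{7}{12} = 4 ⇒ A = \frac{41}{12}.
So g(n) = \frac{41 \left(-5\right)^{n}}{12} - \frac{n}{2} + \frac{7}{12}.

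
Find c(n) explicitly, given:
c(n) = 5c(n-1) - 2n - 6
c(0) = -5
First-order linear with linear forcing.
Homogeneous solution: c_h(n) = A·(5)^n.
Try particular c_p(n) = pn + q. Substituting:
  pn + q = 5(p(n-1) + q) - 2n - 6.
Matching the n-coefficient: p = 5p - 2 ⇒ p = \frac{1}{2}.
Matching constants: q = -5p + 5q - 6 ⇒ q = \frac{17}{8}.
General: c(n) = A·(5)^n + \frac{n}{2} + \frac{17}{8}.
Apply c(0) = -5: A + \frac{17}{8} = -5 ⇒ A = - \frac{57}{8}.
So c(n) = - \frac{57 \cdot 5^{n}}{8} + \frac{n}{2} + \frac{17}{8}.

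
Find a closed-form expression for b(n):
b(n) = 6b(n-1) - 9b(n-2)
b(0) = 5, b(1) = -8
Characteristic equation: x² - 6x + 9 = 0, which is (x - (3))².
Repeated root r = 3.
General solution: b(n) = (A + Bn)·(3)^n.
From b(0) = 5: A = 5.
From b(1) = -8: (A + B)·(3) = -8 ⇒ B = - \frac{23}{3}.
So b(n) = \left(5 - \frac{23 n}{3}\right) \cdot (3)^n.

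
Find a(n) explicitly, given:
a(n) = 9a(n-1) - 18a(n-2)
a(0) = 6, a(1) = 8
Characteristic equation: x² - 9x + 18 = 0, which factors as (x - (3))(x - (6)) = 0.
Roots r₁ = 3, r₂ = 6 (distinct).
General solution: a(n) = A·(3)^n + B·(6)^n.
From a(0) = 6: A + B = 6.
From a(1) = 8: 3A + 6B = 8.
Solving: A = \frac{28}{3}, B = - \frac{10}{3}.
So a(n) = \frac{28 \cdot 3^{n}}{3} - \frac{10 \cdot 6^{n}}{3}.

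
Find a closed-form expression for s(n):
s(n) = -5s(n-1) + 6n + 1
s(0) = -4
First-order linear with linear forcing.
Homogeneous solution: s_h(n) = A·(-5)^n.
Try particular s_p(n) = pn + q. Substituting:
  pn + q = -5(p(n-1) + q) + 6n + 1.
Matching the n-coefficient: p = -5p + 6 ⇒ p = 1.
Matching constants: q = 5p - 5q + 1 ⇒ q = 1.
General: s(n) = A·(-5)^n + n + 1.
Apply s(0) = -4: A + 1 = -4 ⇒ A = -5.
So s(n) = - 5 \left(-5\right)^{n} + n + 1.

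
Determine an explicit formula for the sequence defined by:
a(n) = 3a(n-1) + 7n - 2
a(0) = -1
First-order linear with linear forcing.
Homogeneous solution: a_h(n) = A·(3)^n.
Try particular a_p(n) = pn + q. Substituting:
  pn + q = 3(p(n-1) + q) + 7n - 2.
Matching the n-coefficient: p = 3p + 7 ⇒ p = - \frac{7}{2}.
Matching constants: q = -3p + 3q - 2 ⇒ q = - \frac{17}{4}.
General: a(n) = A·(3)^n - \frac{7 n}{2} - \frac{17}{4}.
Apply a(0) = -1: A - \frac{17}{4} = -1 ⇒ A = \frac{13}{4}.
So a(n) = \frac{13 \cdot 3^{n}}{4} - \frac{7 n}{2} - \frac{17}{4}.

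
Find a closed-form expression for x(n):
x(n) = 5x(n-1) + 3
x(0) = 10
First-order linear non-homogeneous.
Homogeneous solution: x_h(n) = A·(5)^n.
Try constant particular solution x_p = K: K = 5K + 3 ⇒ K = - \frac{3}{4}.
General: x(n) = A·(5)^n - \frac{3}{4}.
Apply x(0) = 10: A - \frac{3}{4} = 10 ⇒ A = \frac{43}{4}.
So x(n) = \frac{43 \cdot 5^{n}}{4} - \frac{3}{4}.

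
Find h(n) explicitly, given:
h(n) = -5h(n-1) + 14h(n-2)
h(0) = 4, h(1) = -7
Characteristic equation: x² + 5x - 14 = 0, which factors as (x - (2))(x - (-7)) = 0.
Roots r₁ = 2, r₂ = -7 (distinct).
General solution: h(n) = A·(2)^n + B·(-7)^n.
From h(0) = 4: A + B = 4.
From h(1) = -7: 2A - 7B = -7.
Solving: A = \frac{7}{3}, B = \frac{5}{3}.
So h(n) = \frac{5 \left(-7\right)^{n}}{3} + \frac{7 \cdot 2^{n}}{3}.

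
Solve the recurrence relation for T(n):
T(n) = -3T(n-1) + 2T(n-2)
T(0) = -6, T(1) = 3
Characteristic equation: x² + 3x - 2 = 0.
Discriminant Δ = (-3)² + 4·(2) = 17.
Roots r₁,₂ = (-3 ± √17)/2, so r₁ = - \frac{3}{2} + \frac{\sqrt{17}}{2}, r₂ = - \frac{\sqrt{17}}{2} - \frac{3}{2}.
General solution: T(n) = A·r₁^n + B·r₂^n.
From the initial conditions, A + B = -6 and r₁A + r₂B = 3.
Since r₁ - r₂ = √17: A = (3 - (-6)r₂)/√17 = -3 - \frac{6 \sqrt{17}}{17}, and B = -6 - A = -3 + \frac{6 \sqrt{17}}{17}.
So T(n) = \left(-3 - \frac{6 \sqrt{17}}{17}\right)\left(- \frac{3}{2} + \frac{\sqrt{17}}{2}\right)^n + \left(-3 + \frac{6 \sqrt{17}}{17}\right)\left(- \frac{\sqrt{17}}{2} - \frac{3}{2}\right)^n.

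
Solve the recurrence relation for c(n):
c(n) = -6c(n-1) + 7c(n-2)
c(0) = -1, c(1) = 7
Characteristic equation: x² + 6x - 7 = 0, which factors as (x - (1))(x - (-7)) = 0.
Roots r₁ = 1, r₂ = -7 (distinct).
General solution: c(n) = A·(1)^n + B·(-7)^n.
From c(0) = -1: A + B = -1.
From c(1) = 7: A - 7B = 7.
Solving: A = 0, B = -1.
So c(n) = - \left(-7\right)^{n}.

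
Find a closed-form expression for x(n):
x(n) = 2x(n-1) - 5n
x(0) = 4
First-order linear with linear forcing.
Homogeneous solution: x_h(n) = A·(2)^n.
Try particular x_p(n) = pn + q. Substituting:
  pn + q = 2(p(n-1) + q) - 5n.
Matching the n-coefficient: p = 2p - 5 ⇒ p = 5.
Matching constants: q = -2p + 2q ⇒ q = 10.
General: x(n) = A·(2)^n + 5 n + 10.
Apply x(0) = 4: A + 10 = 4 ⇒ A = -6.
So x(n) = - 6 \cdot 2^{n} + 5 n + 10.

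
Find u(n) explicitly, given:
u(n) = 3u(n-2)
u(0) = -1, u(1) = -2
Characteristic equation: x² - 3 = 0.
Discriminant Δ = (0)² + 4·(3) = 12.
Roots r₁,₂ = (0 ± √12)/2, so r₁ = \sqrt{3}, r₂ = - \sqrt{3}.
General solution: u(n) = A·r₁^n + B·r₂^n.
From the initial conditions, A + B = -1 and r₁A + r₂B = -2.
Since r₁ - r₂ = √12: A = (-2 - (-1)r₂)/√12 = - \frac{\sqrt{3}}{3} - \frac{1}{2}, and B = -1 - A = - \frac{1}{2} + \frac{\sqrt{3}}{3}.
So u(n) = \left(- \frac{\sqrt{3}}{3} - \frac{1}{2}\right)\left(\sqrt{3}\right)^n + \left(- \frac{1}{2} + \frac{\sqrt{3}}{3}\right)\left(- \sqrt{3}\right)^n.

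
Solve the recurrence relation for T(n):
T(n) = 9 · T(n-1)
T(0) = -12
Pure geometric recurrence with ratio 9.
By induction T(n) = T(0) · (9)^n = - 12 \cdot 9^{n}.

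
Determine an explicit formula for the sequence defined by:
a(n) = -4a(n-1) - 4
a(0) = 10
First-order linear non-homogeneous.
Homogeneous solution: a_h(n) = A·(-4)^n.
Try constant particular solution a_p = K: K = -4K - 4 ⇒ K = - \frac{4}{5}.
General: a(n) = A·(-4)^n - \frac{4}{5}.
Apply a(0) = 10: A - \frac{4}{5} = 10 ⇒ A = \frac{54}{5}.
So a(n) = \frac{54 \left(-4\right)^{n}}{5} - \frac{4}{5}.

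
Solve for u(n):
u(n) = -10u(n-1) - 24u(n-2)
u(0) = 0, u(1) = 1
Characteristic equation: x² + 10x + 24 = 0, which factors as (x - (-6))(x - (-4)) = 0.
Roots r₁ = -6, r₂ = -4 (distinct).
General solution: u(n) = A·(-6)^n + B·(-4)^n.
From u(0) = 0: A + B = 0.
From u(1) = 1: -6A - 4B = 1.
Solving: A = - \frac{1}{2}, B = \frac{1}{2}.
So u(n) = \frac{\left(-4\right)^{n}}{2} - \frac{\left(-6\right)^{n}}{2}.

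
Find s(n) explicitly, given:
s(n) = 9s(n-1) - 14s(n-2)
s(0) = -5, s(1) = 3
Characteristic equation: x² - 9x + 14 = 0, which factors as (x - (7))(x - (2)) = 0.
Roots r₁ = 7, r₂ = 2 (distinct).
General solution: s(n) = A·(7)^n + B·(2)^n.
From s(0) = -5: A + B = -5.
From s(1) = 3: 7A + 2B = 3.
Solving: A = \frac{13}{5}, B = - \frac{38}{5}.
So s(n) = - \frac{38 \cdot 2^{n}}{5} + \frac{13 \cdot 7^{n}}{5}.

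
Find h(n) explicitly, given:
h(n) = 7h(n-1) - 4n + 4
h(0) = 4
First-order linear with linear forcing.
Homogeneous solution: h_h(n) = A·(7)^n.
Try particular h_p(n) = pn + q. Substituting:
  pn + q = 7(p(n-1) + q) - 4n + 4.
Matching the n-coefficient: p = 7p - 4 ⇒ p = \frac{2}{3}.
Matching constants: q = -7p + 7q + 4 ⇒ q = \frac{1}{9}.
General: h(n) = A·(7)^n + \frac{2 n}{3} + \frac{1}{9}.
Apply h(0) = 4: A + \frac{1}{9} = 4 ⇒ A = \frac{35}{9}.
So h(n) = \frac{35 \cdot 7^{n}}{9} + \frac{2 n}{3} + \frac{1}{9}.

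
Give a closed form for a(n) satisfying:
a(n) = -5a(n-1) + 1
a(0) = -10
First-order linear non-homogeneous.
Homogeneous solution: a_h(n) = A·(-5)^n.
Try constant particular solution a_p = K: K = -5K + 1 ⇒ K = \frac{1}{6}.
General: a(n) = A·(-5)^n + \frac{1}{6}.
Apply a(0) = -10: A + \frac{1}{6} = -10 ⇒ A = - \frac{61}{6}.
So a(n) = \frac{1}{6} - \frac{61 \left(-5\right)^{n}}{6}.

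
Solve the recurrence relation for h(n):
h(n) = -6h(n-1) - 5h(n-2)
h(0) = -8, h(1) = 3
Characteristic equation: x² + 6x + 5 = 0, which factors as (x - (-5))(x - (-1)) = 0.
Roots r₁ = -5, r₂ = -1 (distinct).
General solution: h(n) = A·(-5)^n + B·(-1)^n.
From h(0) = -8: A + B = -8.
From h(1) = 3: -5A - B = 3.
Solving: A = \frac{5}{4}, B = - \frac{37}{4}.
So h(n) = - \frac{37 \left(-1\right)^{n}}{4} + \frac{5 \left(-5\right)^{n}}{4}.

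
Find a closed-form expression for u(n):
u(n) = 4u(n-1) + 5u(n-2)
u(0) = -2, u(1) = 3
Characteristic equation: x² - 4x - 5 = 0, which factors as (x - (5))(x - (-1)) = 0.
Roots r₁ = 5, r₂ = -1 (distinct).
General solution: u(n) = A·(5)^n + B·(-1)^n.
From u(0) = -2: A + B = -2.
From u(1) = 3: 5A - B = 3.
Solving: A = \frac{1}{6}, B = - \frac{13}{6}.
So u(n) = - \frac{13 \left(-1\right)^{n}}{6} + \frac{5^{n}}{6}.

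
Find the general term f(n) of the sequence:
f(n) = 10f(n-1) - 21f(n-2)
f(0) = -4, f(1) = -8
Characteristic equation: x² - 10x + 21 = 0, which factors as (x - (3))(x - (7)) = 0.
Roots r₁ = 3, r₂ = 7 (distinct).
General solution: f(n) = A·(3)^n + B·(7)^n.
From f(0) = -4: A + B = -4.
From f(1) = -8: 3A + 7B = -8.
Solving: A = -5, B = 1.
So f(n) = - 5 \cdot 3^{n} + 7^{n}.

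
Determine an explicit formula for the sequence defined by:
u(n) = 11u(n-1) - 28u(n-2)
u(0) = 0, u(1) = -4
Characteristic equation: x² - 11x + 28 = 0, which factors as (x - (7))(x - (4)) = 0.
Roots r₁ = 7, r₂ = 4 (distinct).
General solution: u(n) = A·(7)^n + B·(4)^n.
From u(0) = 0: A + B = 0.
From u(1) = -4: 7A + 4B = -4.
Solving: A = - \frac{4}{3}, B = \frac{4}{3}.
So u(n) = \frac{4 \cdot 4^{n}}{3} - \frac{4 \cdot 7^{n}}{3}.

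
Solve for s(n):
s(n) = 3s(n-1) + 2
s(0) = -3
First-order linear non-homogeneous.
Homogeneous solution: s_h(n) = A·(3)^n.
Try constant particular solution s_p = K: K = 3K + 2 ⇒ K = -1.
General: s(n) = A·(3)^n - 1.
Apply s(0) = -3: A - 1 = -3 ⇒ A = -2.
So s(n) = - 2 \cdot 3^{n} - 1.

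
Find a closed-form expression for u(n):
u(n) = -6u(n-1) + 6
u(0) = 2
First-order linear non-homogeneous.
Homogeneous solution: u_h(n) = A·(-6)^n.
Try constant particular solution u_p = K: K = -6K + 6 ⇒ K = \frac{6}{7}.
General: u(n) = A·(-6)^n + \frac{6}{7}.
Apply u(0) = 2: A + \frac{6}{7} = 2 ⇒ A = \frac{8}{7}.
So u(n) = \frac{8 \left(-6\right)^{n}}{7} + \frac{6}{7}.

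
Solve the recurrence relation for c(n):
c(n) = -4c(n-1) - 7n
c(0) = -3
First-order linear with linear forcing.
Homogeneous solution: c_h(n) = A·(-4)^n.
Try particular c_p(n) = pn + q. Substituting:
  pn + q = -4(p(n-1) + q) - 7n.
Matching the n-coefficient: p = -4p - 7 ⇒ p = - \frac{7}{5}.
Matching constants: q = 4p - 4q ⇒ q = - \frac{28}{25}.
General: c(n) = A·(-4)^n - \frac{7 n}{5} - \frac{28}{25}.
Apply c(0) = -3: A - \frac{28}{25} = -3 ⇒ A = - \frac{47}{25}.
So c(n) = - \frac{47 \left(-4\right)^{n}}{25} - \frac{7 n}{5} - \frac{28}{25}.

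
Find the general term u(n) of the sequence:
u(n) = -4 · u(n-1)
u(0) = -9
Pure geometric recurrence with ratio -4.
By induction u(n) = u(0) · (-4)^n = - 9 \left(-4\right)^{n}.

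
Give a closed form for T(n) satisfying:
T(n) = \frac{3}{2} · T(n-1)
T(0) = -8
Pure geometric recurrence with ratio \frac{3}{2}.
By induction T(n) = T(0) · (\frac{3}{2})^n = - 8 \left(\frac{3}{2}\right)^{n}.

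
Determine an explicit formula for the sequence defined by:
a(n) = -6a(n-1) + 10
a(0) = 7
First-order linear non-homogeneous.
Homogeneous solution: a_h(n) = A·(-6)^n.
Try constant particular solution a_p = K: K = -6K + 10 ⇒ K = \frac{10}{7}.
General: a(n) = A·(-6)^n + \frac{10}{7}.
Apply a(0) = 7: A + \frac{10}{7} = 7 ⇒ A = \frac{39}{7}.
So a(n) = \frac{39 \left(-6\right)^{n}}{7} + \frac{10}{7}.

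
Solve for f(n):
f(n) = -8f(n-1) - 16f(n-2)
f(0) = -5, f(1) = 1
Characteristic equation: x² + 8x + 16 = 0, which is (x - (-4))².
Repeated root r = -4.
General solution: f(n) = (A + Bn)·(-4)^n.
From f(0) = -5: A = -5.
From f(1) = 1: (A + B)·(-4) = 1 ⇒ B = \frac{19}{4}.
So f(n) = \left(\frac{19 n}{4} - 5\right) \cdot (-4)^n.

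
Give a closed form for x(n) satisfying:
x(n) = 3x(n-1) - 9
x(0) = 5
First-order linear non-homogeneous.
Homogeneous solution: x_h(n) = A·(3)^n.
Try constant particular solution x_p = K: K = 3K - 9 ⇒ K = \frac{9}{2}.
General: x(n) = A·(3)^n + \frac{9}{2}.
Apply x(0) = 5: A + \frac{9}{2} = 5 ⇒ A = \frac{1}{2}.
So x(n) = \frac{3^{n}}{2} + \frac{9}{2}.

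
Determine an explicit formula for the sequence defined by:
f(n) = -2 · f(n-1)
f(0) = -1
Pure geometric recurrence with ratio -2.
By induction f(n) = f(0) · (-2)^n = - \left(-2\right)^{n}.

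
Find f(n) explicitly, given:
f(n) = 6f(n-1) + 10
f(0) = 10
First-order linear non-homogeneous.
Homogeneous solution: f_h(n) = A·(6)^n.
Try constant particular solution f_p = K: K = 6K + 10 ⇒ K = -2.
General: f(n) = A·(6)^n - 2.
Apply f(0) = 10: A - 2 = 10 ⇒ A = 12.
So f(n) = 12 \cdot 6^{n} - 2.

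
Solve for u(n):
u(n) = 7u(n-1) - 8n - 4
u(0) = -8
First-order linear with linear forcing.
Homogeneous solution: u_h(n) = A·(7)^n.
Try particular u_p(n) = pn + q. Substituting:
  pn + q = 7(p(n-1) + q) - 8n - 4.
Matching the n-coefficient: p = 7p - 8 ⇒ p = \frac{4}{3}.
Matching constants: q = -7p + 7q - 4 ⇒ q = \frac{20}{9}.
General: u(n) = A·(7)^n + \frac{4 n}{3} + \frac{20}{9}.
Apply u(0) = -8: A + \frac{20}{9} = -8 ⇒ A = - \frac{92}{9}.
So u(n) = - \frac{92 \cdot 7^{n}}{9} + \frac{4 n}{3} + \frac{20}{9}.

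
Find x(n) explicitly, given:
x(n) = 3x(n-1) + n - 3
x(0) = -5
First-order linear with linear forcing.
Homogeneous solution: x_h(n) = A·(3)^n.
Try particular x_p(n) = pn + q. Substituting:
  pn + q = 3(p(n-1) + q) + n - 3.
Matching the n-coefficient: p = 3p + 1 ⇒ p = - \frac{1}{2}.
Matching constants: q = -3p + 3q - 3 ⇒ q = \frac{3}{4}.
General: x(n) = A·(3)^n - \frac{n}{2} + \frac{3}{4}.
Apply x(0) = -5: A + \frac{3}{4} = -5 ⇒ A = - \frac{23}{4}.
So x(n) = - \frac{23 \cdot 3^{n}}{4} - \frac{n}{2} + \frac{3}{4}.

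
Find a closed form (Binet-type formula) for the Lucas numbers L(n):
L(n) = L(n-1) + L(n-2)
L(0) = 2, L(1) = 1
This is the Lucas sequence.
Characteristic equation: x² - x - 1 = 0; roots r₁ = \frac{1}{2} + \frac{\sqrt{5}}{2}, r₂ = \frac{1}{2} - \frac{\sqrt{5}}{2}.
General: L(n) = A·r₁^n + B·r₂^n. Solving with L(0)=2, L(1)=1 gives A = 1, B = 1.
So L(n) = 2^{- n} \left(\left(1 - \sqrt{5}\right)^{n} + \left(1 + \sqrt{5}\right)^{n}\right).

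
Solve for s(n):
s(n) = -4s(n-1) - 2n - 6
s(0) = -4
First-order linear with linear forcing.
Homogeneous solution: s_h(n) = A·(-4)^n.
Try particular s_p(n) = pn + q. Substituting:
  pn + q = -4(p(n-1) + q) - 2n - 6.
Matching the n-coefficient: p = -4p - 2 ⇒ p = - \frac{2}{5}.
Matching constants: q = 4p - 4q - 6 ⇒ q = - \frac{38}{25}.
General: s(n) = A·(-4)^n - \frac{2 n}{5} - \frac{38}{25}.
Apply s(0) = -4: A - \frac{38}{25} = -4 ⇒ A = - \frac{62}{25}.
So s(n) = - \frac{62 \left(-4\right)^{n}}{25} - \frac{2 n}{5} - \frac{38}{25}.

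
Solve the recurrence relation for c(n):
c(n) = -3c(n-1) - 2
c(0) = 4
First-order linear non-homogeneous.
Homogeneous solution: c_h(n) = A·(-3)^n.
Try constant particular solution c_p = K: K = -3K - 2 ⇒ K = - \frac{1}{2}.
General: c(n) = A·(-3)^n - \frac{1}{2}.
Apply c(0) = 4: A - \frac{1}{2} = 4 ⇒ A = \frac{9}{2}.
So c(n) = \frac{9 \left(-3\right)^{n}}{2} - \frac{1}{2}.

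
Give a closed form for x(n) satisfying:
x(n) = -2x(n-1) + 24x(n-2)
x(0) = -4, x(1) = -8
Characteristic equation: x² + 2x - 24 = 0, which factors as (x - (-6))(x - (4)) = 0.
Roots r₁ = -6, r₂ = 4 (distinct).
General solution: x(n) = A·(-6)^n + B·(4)^n.
From x(0) = -4: A + B = -4.
From x(1) = -8: -6A + 4B = -8.
Solving: A = - \frac{4}{5}, B = - \frac{16}{5}.
So x(n) = - \frac{4 \left(-6\right)^{n}}{5} - \frac{16 \cdot 4^{n}}{5}.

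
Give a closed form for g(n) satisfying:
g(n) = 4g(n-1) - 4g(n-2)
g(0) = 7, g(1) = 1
Characteristic equation: x² - 4x + 4 = 0, which is (x - (2))².
Repeated root r = 2.
General solution: g(n) = (A + Bn)·(2)^n.
From g(0) = 7: A = 7.
From g(1) = 1: (A + B)·(2) = 1 ⇒ B = - \frac{13}{2}.
So g(n) = \left(7 - \frac{13 n}{2}\right) \cdot (2)^n.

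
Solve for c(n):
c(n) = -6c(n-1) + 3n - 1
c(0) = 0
First-order linear with linear forcing.
Homogeneous solution: c_h(n) = A·(-6)^n.
Try particular c_p(n) = pn + q. Substituting:
  pn + q = -6(p(n-1) + q) + 3n - 1.
Matching the n-coefficient: p = -6p + 3 ⇒ p = \frac{3}{7}.
Matching constants: q = 6p - 6q - 1 ⇒ q = \frac{11}{49}.
General: c(n) = A·(-6)^n + \frac{3 n}{7} + \frac{11}{49}.
Apply c(0) = 0: A + \frac{11}{49} = 0 ⇒ A = - \frac{11}{49}.
So c(n) = - \frac{11 \left(-6\right)^{n}}{49} + \frac{3 n}{7} + \frac{11}{49}.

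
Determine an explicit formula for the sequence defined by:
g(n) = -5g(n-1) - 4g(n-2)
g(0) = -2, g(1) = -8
Characteristic equation: x² + 5x + 4 = 0, which factors as (x - (-1))(x - (-4)) = 0.
Roots r₁ = -1, r₂ = -4 (distinct).
General solution: g(n) = A·(-1)^n + B·(-4)^n.
From g(0) = -2: A + B = -2.
From g(1) = -8: -A - 4B = -8.
Solving: A = - \frac{16}{3}, B = \frac{10}{3}.
So g(n) = - \frac{16 \left(-1\right)^{n}}{3} + \frac{10 \left(-4\right)^{n}}{3}.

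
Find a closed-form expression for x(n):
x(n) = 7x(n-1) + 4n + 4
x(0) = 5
First-order linear with linear forcing.
Homogeneous solution: x_h(n) = A·(7)^n.
Try particular x_p(n) = pn + q. Substituting:
  pn + q = 7(p(n-1) + q) + 4n + 4.
Matching the n-coefficient: p = 7p + 4 ⇒ p = - \frac{2}{3}.
Matching constants: q = -7p + 7q + 4 ⇒ q = - \frac{13}{9}.
General: x(n) = A·(7)^n - \frac{2 n}{3} - \frac{13}{9}.
Apply x(0) = 5: A - \frac{13}{9} = 5 ⇒ A = \frac{58}{9}.
So x(n) = \frac{58 \cdot 7^{n}}{9} - \frac{2 n}{3} - \frac{13}{9}.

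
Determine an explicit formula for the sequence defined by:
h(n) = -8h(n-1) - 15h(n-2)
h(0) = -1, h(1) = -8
Characteristic equation: x² + 8x + 15 = 0, which factors as (x - (-3))(x - (-5)) = 0.
Roots r₁ = -3, r₂ = -5 (distinct).
General solution: h(n) = A·(-3)^n + B·(-5)^n.
From h(0) = -1: A + B = -1.
From h(1) = -8: -3A - 5B = -8.
Solving: A = - \frac{13}{2}, B = \frac{11}{2}.
So h(n) = - \frac{13 \left(-3\right)^{n}}{2} + \frac{11 \left(-5\right)^{n}}{2}.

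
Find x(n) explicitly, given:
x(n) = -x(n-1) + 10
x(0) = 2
First-order linear non-homogeneous.
Homogeneous solution: x_h(n) = A·(-1)^n.
Try constant particular solution x_p = K: K = -K + 10 ⇒ K = 5.
General: x(n) = A·(-1)^n + 5.
Apply x(0) = 2: A + 5 = 2 ⇒ A = -3.
So x(n) = 5 - 3 \left(-1\right)^{n}.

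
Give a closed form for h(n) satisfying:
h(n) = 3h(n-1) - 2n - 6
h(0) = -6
First-order linear with linear forcing.
Homogeneous solution: h_h(n) = A·(3)^n.
Try particular h_p(n) = pn + q. Substituting:
  pn + q = 3(p(n-1) + q) - 2n - 6.
Matching the n-coefficient: p = 3p - 2 ⇒ p = 1.
Matching constants: q = -3p + 3q - 6 ⇒ q = \frac{9}{2}.
General: h(n) = A·(3)^n + n + \frac{9}{2}.
Apply h(0) = -6: A + \frac{9}{2} = -6 ⇒ A = - \frac{21}{2}.
So h(n) = - \frac{21 \cdot 3^{n}}{2} + n + \frac{9}{2}.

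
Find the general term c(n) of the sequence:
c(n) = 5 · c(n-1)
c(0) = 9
Pure geometric recurrence with ratio 5.
By induction c(n) = c(0) · (5)^n = 9 \cdot 5^{n}.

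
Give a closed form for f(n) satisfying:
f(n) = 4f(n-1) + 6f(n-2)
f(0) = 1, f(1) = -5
Characteristic equation: x² - 4x - 6 = 0.
Discriminant Δ = (4)² + 4·(6) = 40.
Roots r₁,₂ = (4 ± √40)/2, so r₁ = 2 + \sqrt{10}, r₂ = 2 - \sqrt{10}.
General solution: f(n) = A·r₁^n + B·r₂^n.
From the initial conditions, A + B = 1 and r₁A + r₂B = -5.
Since r₁ - r₂ = √40: A = (-5 - (1)r₂)/√40 = \frac{1}{2} - \frac{7 \sqrt{10}}{20}, and B = 1 - A = \frac{1}{2} + \frac{7 \sqrt{10}}{20}.
So f(n) = \left(\frac{1}{2} - \frac{7 \sqrt{10}}{20}\right)\left(2 + \sqrt{10}\right)^n + \left(\frac{1}{2} + \frac{7 \sqrt{10}}{20}\right)\left(2 - \sqrt{10}\right)^n.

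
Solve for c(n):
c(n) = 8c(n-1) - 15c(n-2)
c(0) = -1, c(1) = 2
Characteristic equation: x² - 8x + 15 = 0, which factors as (x - (3))(x - (5)) = 0.
Roots r₁ = 3, r₂ = 5 (distinct).
General solution: c(n) = A·(3)^n + B·(5)^n.
From c(0) = -1: A + B = -1.
From c(1) = 2: 3A + 5B = 2.
Solving: A = - \frac{7}{2}, B = \frac{5}{2}.
So c(n) = - \frac{7 \cdot 3^{n}}{2} + \frac{5 \cdot 5^{n}}{2}.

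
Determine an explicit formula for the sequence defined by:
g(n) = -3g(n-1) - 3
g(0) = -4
First-order linear non-homogeneous.
Homogeneous solution: g_h(n) = A·(-3)^n.
Try constant particular solution g_p = K: K = -3K - 3 ⇒ K = - \frac{3}{4}.
General: g(n) = A·(-3)^n - \frac{3}{4}.
Apply g(0) = -4: A - \frac{3}{4} = -4 ⇒ A = - \frac{13}{4}.
So g(n) = - \frac{13 \left(-3\right)^{n}}{4} - \frac{3}{4}.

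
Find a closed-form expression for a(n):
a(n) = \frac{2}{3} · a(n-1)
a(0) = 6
Pure geometric recurrence with ratio \frac{2}{3}.
By induction a(n) = a(0) · (\frac{2}{3})^n = 6 \left(\frac{2}{3}\right)^{n}.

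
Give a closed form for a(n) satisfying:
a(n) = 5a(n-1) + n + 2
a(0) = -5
First-order linear with linear forcing.
Homogeneous solution: a_h(n) = A·(5)^n.
Try particular a_p(n) = pn + q. Substituting:
  pn + q = 5(p(n-1) + q) + n + 2.
Matching the n-coefficient: p = 5p + 1 ⇒ p = - \frac{1}{4}.
Matching constants: q = -5p + 5q + 2 ⇒ q = - \frac{13}{16}.
General: a(n) = A·(5)^n - \frac{n}{4} - \frac{13}{16}.
Apply a(0) = -5: A - \frac{13}{16} = -5 ⇒ A = - \frac{67}{16}.
So a(n) = - \frac{67 \cdot 5^{n}}{16} - \frac{n}{4} - \frac{13}{16}.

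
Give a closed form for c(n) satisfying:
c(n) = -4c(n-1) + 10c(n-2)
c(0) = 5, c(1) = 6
Characteristic equation: x² + 4x - 10 = 0.
Discriminant Δ = (-4)² + 4·(10) = 56.
Roots r₁,₂ = (-4 ± √56)/2, so r₁ = -2 + \sqrt{14}, r₂ = - \sqrt{14} - 2.
General solution: c(n) = A·r₁^n + B·r₂^n.
From the initial conditions, A + B = 5 and r₁A + r₂B = 6.
Since r₁ - r₂ = √56: A = (6 - (5)r₂)/√56 = \frac{4 \sqrt{14}}{7} + \frac{5}{2}, and B = 5 - A = \frac{5}{2} - \frac{4 \sqrt{14}}{7}.
So c(n) = \left(\frac{4 \sqrt{14}}{7} + \frac{5}{2}\right)\left(-2 + \sqrt{14}\right)^n + \left(\frac{5}{2} - \frac{4 \sqrt{14}}{7}\right)\left(- \sqrt{14} - 2\right)^n.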